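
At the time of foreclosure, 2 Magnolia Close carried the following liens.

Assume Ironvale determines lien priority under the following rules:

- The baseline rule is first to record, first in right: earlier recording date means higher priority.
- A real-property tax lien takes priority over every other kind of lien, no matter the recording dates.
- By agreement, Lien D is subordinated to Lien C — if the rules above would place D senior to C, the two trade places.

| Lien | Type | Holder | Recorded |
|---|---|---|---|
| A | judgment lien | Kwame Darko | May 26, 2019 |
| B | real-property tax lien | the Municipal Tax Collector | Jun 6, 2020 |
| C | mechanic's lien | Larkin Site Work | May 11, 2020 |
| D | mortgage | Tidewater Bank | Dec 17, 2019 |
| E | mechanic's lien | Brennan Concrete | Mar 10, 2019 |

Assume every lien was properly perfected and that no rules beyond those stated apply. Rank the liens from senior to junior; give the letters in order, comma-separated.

B is a real-property tax lien and takes priority over every other lien.
Ordering the rest by effective date: E (Mar 10, 2019), A (May 26, 2019), D (Dec 17, 2019), C (May 11, 2020).
Because D would otherwise rank above C, the subordination swaps them.

B, E, A, C, D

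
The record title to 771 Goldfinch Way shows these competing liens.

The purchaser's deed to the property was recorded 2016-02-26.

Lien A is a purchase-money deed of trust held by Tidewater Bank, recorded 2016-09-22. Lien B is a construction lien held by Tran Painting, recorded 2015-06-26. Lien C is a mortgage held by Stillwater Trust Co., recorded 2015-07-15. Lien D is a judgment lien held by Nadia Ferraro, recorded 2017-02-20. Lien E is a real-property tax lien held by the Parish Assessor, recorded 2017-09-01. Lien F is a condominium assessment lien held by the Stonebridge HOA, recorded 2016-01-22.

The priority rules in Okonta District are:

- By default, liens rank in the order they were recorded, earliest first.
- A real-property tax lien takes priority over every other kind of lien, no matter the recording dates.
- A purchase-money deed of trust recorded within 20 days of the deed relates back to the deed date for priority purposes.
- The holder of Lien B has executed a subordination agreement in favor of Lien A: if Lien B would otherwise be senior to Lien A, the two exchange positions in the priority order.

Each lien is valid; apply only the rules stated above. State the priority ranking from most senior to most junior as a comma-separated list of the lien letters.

Adjusting effective dates: A missed the 20-day window (209 days after the deed), so its recording date stands.
E is a real-property tax lien, so it outranks all other liens regardless of date.
Remaining liens by effective date: B (2015-06-26), C (2015-07-15), F (2016-01-22), A (2016-09-22), D (2017-02-20).
Because B would otherwise rank above A, the subordination swaps them.

E, A, C, F, B, D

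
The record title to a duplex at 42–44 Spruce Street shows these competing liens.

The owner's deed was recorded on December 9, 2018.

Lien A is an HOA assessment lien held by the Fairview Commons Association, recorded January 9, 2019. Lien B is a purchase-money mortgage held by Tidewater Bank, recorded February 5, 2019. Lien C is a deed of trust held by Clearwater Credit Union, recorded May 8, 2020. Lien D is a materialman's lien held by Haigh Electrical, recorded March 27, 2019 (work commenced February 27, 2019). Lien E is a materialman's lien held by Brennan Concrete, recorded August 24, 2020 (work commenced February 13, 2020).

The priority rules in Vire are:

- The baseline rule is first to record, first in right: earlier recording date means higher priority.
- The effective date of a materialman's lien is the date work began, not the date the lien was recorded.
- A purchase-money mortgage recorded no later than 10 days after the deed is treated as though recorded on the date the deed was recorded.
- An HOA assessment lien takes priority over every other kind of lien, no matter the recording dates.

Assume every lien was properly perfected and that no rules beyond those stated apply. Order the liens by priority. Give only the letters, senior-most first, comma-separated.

A, B, D, E, C

Effective dates after the stated exceptions: B missed the 10-day window (58 days after the deed), so its recording date stands; D's effective date is February 27, 2019, when work began; E is treated as recorded February 13, 2020, the work-commencement date.
A, as an HOA assessment lien, has superpriority and ranks first.
Remaining liens by effective date: B (February 5, 2019), D (February 27, 2019), E (February 13, 2020), C (May 8, 2020).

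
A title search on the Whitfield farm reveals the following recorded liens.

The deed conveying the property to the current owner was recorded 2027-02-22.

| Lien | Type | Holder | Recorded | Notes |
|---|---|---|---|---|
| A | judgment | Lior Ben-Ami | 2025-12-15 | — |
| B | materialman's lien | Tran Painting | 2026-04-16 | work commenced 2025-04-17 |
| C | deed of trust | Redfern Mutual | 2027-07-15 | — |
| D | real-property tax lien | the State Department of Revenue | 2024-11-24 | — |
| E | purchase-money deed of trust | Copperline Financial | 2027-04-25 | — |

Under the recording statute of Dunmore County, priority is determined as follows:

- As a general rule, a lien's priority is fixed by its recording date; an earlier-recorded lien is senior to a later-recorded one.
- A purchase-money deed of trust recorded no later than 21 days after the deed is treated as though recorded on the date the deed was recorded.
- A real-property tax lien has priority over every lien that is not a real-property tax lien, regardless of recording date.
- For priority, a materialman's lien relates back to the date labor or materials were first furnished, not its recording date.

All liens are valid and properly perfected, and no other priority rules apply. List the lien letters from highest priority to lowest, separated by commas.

Adjusting effective dates: B's effective date is 2025-04-17, when work began; E missed the 21-day window (62 days after the deed), so its recording date stands.
As a real-property tax lien, D is senior to every other lien.
Among the remaining liens, by effective date: B (2025-04-17), A (2025-12-15), E (2027-04-25), C (2027-07-15).

D, B, A, E, C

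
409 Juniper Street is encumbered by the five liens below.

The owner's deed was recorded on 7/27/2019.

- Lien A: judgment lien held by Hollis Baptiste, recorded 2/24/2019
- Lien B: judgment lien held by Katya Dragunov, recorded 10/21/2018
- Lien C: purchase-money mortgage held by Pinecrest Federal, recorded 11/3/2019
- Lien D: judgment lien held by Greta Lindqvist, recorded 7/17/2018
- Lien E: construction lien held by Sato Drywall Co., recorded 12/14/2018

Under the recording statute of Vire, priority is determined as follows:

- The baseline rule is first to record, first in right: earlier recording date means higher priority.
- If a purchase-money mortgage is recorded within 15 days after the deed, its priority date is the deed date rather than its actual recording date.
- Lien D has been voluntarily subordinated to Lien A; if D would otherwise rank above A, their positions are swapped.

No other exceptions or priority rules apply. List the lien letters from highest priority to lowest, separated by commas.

Adjusting effective dates: C was recorded 99 days after the deed, outside the 15-day window, so it keeps its recording date.
By effective date, earliest first: D (7/17/2018), B (10/21/2018), E (12/14/2018), A (2/24/2019), C (11/3/2019).
D is senior to A before the subordination, so the two trade places.

A, B, E, D, C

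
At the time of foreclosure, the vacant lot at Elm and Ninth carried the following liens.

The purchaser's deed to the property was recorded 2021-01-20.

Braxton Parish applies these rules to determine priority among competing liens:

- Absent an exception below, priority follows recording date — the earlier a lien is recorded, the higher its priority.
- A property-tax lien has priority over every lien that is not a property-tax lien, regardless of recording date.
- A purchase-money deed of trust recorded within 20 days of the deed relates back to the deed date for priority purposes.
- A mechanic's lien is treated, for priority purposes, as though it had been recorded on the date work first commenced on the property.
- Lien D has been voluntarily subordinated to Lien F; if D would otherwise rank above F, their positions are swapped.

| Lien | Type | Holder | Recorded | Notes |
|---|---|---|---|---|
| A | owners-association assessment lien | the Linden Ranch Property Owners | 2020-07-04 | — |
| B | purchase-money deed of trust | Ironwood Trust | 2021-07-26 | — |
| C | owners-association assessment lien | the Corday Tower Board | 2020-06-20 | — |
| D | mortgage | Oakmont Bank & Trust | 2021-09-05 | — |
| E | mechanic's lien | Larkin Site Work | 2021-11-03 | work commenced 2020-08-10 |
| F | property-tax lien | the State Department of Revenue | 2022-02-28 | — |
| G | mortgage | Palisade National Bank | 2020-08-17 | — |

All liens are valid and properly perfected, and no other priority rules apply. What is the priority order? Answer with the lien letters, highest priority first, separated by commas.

Effective dates: B was recorded 187 days after the deed, outside the 20-day window, so it keeps its recording date; E's effective date is 2020-08-10, when work began.
F is a property-tax lien, so it outranks all other liens regardless of date.
Ordering the rest by effective date: C (2020-06-20), A (2020-07-04), E (2020-08-10), G (2020-08-17), B (2021-07-26), D (2021-09-05).
D already ranks below F; the subordination has no effect.

F, C, A, E, G, B, D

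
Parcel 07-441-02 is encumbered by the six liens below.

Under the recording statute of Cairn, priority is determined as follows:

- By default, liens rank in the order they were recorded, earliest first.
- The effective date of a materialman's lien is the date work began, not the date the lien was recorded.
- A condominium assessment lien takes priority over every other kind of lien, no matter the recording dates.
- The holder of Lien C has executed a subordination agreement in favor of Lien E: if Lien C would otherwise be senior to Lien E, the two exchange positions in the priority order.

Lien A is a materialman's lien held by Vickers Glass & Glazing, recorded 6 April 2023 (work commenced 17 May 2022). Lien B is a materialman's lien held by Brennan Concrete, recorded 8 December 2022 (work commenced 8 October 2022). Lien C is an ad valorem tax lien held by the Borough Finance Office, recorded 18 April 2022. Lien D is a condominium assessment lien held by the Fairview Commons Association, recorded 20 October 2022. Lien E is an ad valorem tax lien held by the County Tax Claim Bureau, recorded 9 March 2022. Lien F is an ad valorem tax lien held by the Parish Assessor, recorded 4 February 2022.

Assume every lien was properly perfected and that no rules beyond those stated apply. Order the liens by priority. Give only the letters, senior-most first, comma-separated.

D, F, E, C, A, B

Effective dates: A relates back to 17 May 2022 (work commenced); B's effective date is 8 October 2022, when work began.
As a condominium assessment lien, D is senior to every other lien.
Ordering the rest by effective date: F (4 February 2022), E (9 March 2022), C (18 April 2022), A (17 May 2022), B (8 October 2022).
C is already junior to E, so the subordination agreement changes nothing.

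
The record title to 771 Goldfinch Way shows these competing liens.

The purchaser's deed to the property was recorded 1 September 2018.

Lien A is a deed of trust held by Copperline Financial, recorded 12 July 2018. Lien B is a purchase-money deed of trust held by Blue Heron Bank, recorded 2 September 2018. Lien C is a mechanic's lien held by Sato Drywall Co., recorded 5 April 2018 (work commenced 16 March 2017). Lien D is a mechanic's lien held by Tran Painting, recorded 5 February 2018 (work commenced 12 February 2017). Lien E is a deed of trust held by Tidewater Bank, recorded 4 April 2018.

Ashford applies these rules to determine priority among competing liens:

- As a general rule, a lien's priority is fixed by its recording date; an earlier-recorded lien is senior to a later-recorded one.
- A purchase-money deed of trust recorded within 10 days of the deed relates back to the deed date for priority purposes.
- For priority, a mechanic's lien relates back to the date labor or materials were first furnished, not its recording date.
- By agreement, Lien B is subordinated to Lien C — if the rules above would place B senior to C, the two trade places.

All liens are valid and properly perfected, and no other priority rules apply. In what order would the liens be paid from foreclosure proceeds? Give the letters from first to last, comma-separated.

Effective dates after the stated exceptions: B was recorded within the 10-day window, so its effective date is the deed date 1 September 2018; C is treated as recorded 16 March 2017, the work-commencement date; D's effective date is 12 February 2017, when work began.
Sorted by effective date: D (12 February 2017), C (16 March 2017), E (4 April 2018), A (12 July 2018), B (1 September 2018).
B already ranks below C; the subordination has no effect.

D, C, E, A, B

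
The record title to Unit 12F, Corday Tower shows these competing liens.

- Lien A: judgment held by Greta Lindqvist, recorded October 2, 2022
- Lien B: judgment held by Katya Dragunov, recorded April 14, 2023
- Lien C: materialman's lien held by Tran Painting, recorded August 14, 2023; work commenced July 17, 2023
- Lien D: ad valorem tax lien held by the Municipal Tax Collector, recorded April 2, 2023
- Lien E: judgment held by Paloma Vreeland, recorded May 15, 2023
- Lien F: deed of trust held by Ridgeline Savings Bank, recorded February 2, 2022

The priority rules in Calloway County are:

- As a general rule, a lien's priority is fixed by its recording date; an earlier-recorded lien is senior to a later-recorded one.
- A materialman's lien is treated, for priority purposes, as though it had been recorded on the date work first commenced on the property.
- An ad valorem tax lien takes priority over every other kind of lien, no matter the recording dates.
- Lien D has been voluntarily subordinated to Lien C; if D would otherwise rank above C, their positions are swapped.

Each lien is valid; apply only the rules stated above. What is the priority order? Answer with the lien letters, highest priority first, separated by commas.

Effective dates: C's effective date is July 17, 2023, when work began.
D is an ad valorem tax lien and takes priority over every other lien.
The other liens, earliest effective date first: F (February 2, 2022), A (October 2, 2022), B (April 14, 2023), E (May 15, 2023), C (July 17, 2023).
D would otherwise be senior to C, so under the subordination agreement D and C exchange positions.

C, F, A, B, E, D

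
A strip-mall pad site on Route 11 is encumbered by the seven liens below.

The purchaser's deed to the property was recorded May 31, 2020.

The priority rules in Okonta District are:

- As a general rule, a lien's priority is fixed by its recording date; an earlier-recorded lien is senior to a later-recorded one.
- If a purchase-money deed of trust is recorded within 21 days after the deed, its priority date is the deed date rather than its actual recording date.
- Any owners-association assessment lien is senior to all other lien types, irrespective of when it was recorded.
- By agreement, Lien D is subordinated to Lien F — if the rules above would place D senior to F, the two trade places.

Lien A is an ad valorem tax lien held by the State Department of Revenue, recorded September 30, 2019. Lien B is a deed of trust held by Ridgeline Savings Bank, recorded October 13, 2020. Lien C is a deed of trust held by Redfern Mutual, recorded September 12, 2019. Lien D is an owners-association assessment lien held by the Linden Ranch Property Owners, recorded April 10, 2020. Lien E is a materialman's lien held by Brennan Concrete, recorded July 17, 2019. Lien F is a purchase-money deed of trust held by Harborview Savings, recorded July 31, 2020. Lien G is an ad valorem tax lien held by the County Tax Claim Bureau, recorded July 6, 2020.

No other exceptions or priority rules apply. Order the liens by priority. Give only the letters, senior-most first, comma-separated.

First, effective dates: F missed the 21-day window (61 days after the deed), so its recording date stands.
As an owners-association assessment lien, D is senior to every other lien.
The other liens, earliest effective date first: E (July 17, 2019), C (September 12, 2019), A (September 30, 2019), G (July 6, 2020), F (July 31, 2020), B (October 13, 2020).
D is senior to F before the subordination, so the two trade places.

F, E, C, A, G, D, B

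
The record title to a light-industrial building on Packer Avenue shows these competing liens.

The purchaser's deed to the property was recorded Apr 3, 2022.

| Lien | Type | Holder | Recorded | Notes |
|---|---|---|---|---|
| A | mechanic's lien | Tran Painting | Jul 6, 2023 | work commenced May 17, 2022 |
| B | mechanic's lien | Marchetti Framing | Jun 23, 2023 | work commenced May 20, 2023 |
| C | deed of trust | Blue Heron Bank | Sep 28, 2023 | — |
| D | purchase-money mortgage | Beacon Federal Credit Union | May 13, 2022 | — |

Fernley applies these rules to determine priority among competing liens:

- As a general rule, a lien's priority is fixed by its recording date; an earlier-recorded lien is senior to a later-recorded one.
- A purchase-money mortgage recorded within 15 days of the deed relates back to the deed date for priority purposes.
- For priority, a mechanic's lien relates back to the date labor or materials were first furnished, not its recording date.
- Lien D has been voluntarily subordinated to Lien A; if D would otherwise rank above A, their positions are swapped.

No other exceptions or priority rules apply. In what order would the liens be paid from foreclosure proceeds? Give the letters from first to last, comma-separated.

A, D, B, C

Effective dates after the stated exceptions: A relates back to May 17, 2022 (work commenced); B's effective date is May 20, 2023, when work began; D was recorded 40 days after the deed — beyond 15 days — so no relation-back applies.
By effective date: D (May 13, 2022), A (May 17, 2022), B (May 20, 2023), C (Sep 28, 2023).
D is senior to A before the subordination, so the two trade places.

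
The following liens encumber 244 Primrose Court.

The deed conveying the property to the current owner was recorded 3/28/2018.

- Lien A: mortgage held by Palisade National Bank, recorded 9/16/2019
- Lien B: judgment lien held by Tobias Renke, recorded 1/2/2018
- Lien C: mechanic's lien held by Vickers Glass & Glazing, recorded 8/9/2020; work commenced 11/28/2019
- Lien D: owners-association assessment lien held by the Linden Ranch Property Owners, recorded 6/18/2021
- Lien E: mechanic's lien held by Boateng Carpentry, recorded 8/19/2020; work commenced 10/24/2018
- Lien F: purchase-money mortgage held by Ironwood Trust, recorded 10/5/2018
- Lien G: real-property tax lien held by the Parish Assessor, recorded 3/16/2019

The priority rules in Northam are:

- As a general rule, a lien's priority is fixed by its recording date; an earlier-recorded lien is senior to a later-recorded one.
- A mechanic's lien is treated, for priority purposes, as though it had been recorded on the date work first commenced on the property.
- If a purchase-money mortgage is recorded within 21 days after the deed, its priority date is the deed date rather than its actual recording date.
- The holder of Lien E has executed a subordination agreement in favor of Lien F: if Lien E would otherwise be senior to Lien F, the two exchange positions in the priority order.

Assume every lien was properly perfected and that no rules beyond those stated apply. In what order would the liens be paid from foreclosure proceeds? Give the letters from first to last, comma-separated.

B, F, E, G, A, C, D

Effective dates: C relates back to 11/28/2019 (work commenced); E relates back to 10/24/2018 (work commenced); F was recorded 191 days after the deed, outside the 21-day window, so it keeps its recording date.
By effective date: B (1/2/2018), F (10/5/2018), E (10/24/2018), G (3/16/2019), A (9/16/2019), C (11/28/2019), D (6/18/2021).
E already ranks below F; the subordination has no effect.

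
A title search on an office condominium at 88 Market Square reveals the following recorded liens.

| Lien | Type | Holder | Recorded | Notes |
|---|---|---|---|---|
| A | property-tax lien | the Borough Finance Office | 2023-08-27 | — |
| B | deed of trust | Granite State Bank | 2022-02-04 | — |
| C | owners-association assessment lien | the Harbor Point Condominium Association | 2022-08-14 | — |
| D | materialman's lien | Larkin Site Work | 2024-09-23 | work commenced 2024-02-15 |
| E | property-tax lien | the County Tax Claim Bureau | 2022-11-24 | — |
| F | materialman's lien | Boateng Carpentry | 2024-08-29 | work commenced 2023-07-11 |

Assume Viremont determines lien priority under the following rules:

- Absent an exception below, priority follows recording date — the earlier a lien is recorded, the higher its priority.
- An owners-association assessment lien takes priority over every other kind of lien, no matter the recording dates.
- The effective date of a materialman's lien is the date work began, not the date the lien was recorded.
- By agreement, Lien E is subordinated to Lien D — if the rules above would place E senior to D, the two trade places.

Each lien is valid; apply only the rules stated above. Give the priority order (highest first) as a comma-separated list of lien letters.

C, B, D, F, A, E

Effective dates: D relates back to 2024-02-15 (work commenced); F is treated as recorded 2023-07-11, the work-commencement date.
As an owners-association assessment lien, C is senior to every other lien.
Remaining liens by effective date: B (2022-02-04), E (2022-11-24), F (2023-07-11), A (2023-08-27), D (2024-02-15).
E would otherwise be senior to D, so under the subordination agreement E and D exchange positions.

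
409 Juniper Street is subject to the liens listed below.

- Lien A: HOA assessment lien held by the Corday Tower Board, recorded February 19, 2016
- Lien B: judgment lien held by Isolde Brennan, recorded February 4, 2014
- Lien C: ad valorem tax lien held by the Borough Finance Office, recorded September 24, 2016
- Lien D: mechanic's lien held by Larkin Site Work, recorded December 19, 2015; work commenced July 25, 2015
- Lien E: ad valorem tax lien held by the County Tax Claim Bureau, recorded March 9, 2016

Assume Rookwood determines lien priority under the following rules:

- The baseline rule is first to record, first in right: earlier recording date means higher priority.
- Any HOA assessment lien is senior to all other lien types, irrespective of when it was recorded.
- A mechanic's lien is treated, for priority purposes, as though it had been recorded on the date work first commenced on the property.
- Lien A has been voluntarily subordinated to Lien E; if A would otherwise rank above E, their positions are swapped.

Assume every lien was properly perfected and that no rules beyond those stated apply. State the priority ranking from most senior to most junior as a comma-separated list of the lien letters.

Adjusting effective dates: D is treated as recorded July 25, 2015, the work-commencement date.
A is an HOA assessment lien, so it outranks all other liens regardless of date.
Ordering the rest by effective date: B (February 4, 2014), D (July 25, 2015), E (March 9, 2016), C (September 24, 2016).
The subordination applies — A was senior to E — so A and E swap.

E, B, D, A, C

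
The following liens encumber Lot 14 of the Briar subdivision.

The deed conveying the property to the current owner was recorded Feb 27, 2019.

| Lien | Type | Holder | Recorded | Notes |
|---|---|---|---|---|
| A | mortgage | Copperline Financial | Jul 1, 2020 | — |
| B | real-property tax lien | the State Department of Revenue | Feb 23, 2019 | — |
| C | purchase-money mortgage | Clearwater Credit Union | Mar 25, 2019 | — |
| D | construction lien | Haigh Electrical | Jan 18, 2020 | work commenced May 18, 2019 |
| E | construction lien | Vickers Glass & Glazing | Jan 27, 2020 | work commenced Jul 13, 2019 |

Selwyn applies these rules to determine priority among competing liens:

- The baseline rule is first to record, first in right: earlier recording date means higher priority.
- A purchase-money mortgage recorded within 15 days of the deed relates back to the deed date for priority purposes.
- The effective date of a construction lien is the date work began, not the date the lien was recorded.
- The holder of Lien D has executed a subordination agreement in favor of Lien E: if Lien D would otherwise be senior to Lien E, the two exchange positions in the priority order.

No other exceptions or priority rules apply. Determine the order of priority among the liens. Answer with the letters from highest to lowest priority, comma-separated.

Adjusting effective dates: C was recorded 26 days after the deed, outside the 15-day window, so it keeps its recording date; D relates back to May 18, 2019 (work commenced); E is treated as recorded Jul 13, 2019, the work-commencement date.
Ordering by effective date: B (Feb 23, 2019), C (Mar 25, 2019), D (May 18, 2019), E (Jul 13, 2019), A (Jul 1, 2020).
D is senior to E before the subordination, so the two trade places.

B, C, E, D, A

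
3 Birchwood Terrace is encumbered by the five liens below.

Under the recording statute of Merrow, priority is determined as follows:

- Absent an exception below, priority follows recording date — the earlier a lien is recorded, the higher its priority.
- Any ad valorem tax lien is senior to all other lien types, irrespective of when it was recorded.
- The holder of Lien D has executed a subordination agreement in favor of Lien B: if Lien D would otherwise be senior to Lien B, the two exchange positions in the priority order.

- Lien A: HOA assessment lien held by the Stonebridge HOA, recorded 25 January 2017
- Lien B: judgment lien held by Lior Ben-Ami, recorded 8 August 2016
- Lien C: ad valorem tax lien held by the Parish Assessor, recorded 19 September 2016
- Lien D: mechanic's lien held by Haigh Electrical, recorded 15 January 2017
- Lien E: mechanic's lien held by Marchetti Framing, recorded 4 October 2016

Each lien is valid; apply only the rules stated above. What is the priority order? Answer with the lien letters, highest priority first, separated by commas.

C is an ad valorem tax lien, so it outranks all other liens regardless of date.
Remaining liens by effective date: B (8 August 2016), E (4 October 2016), D (15 January 2017), A (25 January 2017).
D is already junior to B, so the subordination agreement changes nothing.

C, B, E, D, A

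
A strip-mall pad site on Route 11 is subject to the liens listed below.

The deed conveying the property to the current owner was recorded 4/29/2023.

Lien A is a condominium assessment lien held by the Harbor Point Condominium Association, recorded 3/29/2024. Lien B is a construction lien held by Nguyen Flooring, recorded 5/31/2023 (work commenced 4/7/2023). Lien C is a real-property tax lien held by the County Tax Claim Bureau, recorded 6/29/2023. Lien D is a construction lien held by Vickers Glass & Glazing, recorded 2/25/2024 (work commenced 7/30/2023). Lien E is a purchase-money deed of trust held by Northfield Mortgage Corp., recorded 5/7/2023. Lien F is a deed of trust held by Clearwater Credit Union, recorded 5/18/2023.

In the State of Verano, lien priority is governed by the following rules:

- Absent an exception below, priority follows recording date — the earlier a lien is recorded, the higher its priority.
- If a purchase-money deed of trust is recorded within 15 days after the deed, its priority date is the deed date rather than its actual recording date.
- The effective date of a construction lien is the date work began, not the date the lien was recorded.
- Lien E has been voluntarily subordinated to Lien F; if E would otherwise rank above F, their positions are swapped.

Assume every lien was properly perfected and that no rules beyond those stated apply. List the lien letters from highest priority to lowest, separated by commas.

B, F, E, C, D, A

Adjusting effective dates: B's effective date is 4/7/2023, when work began; D relates back to 7/30/2023 (work commenced); E's effective date is the deed date, 4/29/2023.
By effective date, earliest first: B (4/7/2023), E (4/29/2023), F (5/18/2023), C (6/29/2023), D (7/30/2023), A (3/29/2024).
E would otherwise be senior to F, so under the subordination agreement E and F exchange positions.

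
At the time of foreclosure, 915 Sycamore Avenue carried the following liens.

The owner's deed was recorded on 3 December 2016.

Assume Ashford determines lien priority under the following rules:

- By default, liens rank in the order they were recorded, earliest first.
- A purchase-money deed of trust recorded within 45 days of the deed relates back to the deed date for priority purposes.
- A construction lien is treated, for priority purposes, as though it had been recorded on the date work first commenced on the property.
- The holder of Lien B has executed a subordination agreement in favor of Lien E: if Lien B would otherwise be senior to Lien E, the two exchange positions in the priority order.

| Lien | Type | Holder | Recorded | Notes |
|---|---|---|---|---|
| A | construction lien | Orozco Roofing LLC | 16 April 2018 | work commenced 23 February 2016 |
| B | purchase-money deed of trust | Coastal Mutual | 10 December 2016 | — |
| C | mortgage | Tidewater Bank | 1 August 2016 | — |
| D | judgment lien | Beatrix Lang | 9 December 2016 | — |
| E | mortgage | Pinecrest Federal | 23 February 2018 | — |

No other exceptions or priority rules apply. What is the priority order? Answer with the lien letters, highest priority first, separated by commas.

First, effective dates: A relates back to 23 February 2016 (work commenced); B was recorded within the 45-day window, so its effective date is the deed date 3 December 2016.
Ordering by effective date: A (23 February 2016), C (1 August 2016), B (3 December 2016), D (9 December 2016), E (23 February 2018).
B is senior to E before the subordination, so the two trade places.

A, C, E, D, B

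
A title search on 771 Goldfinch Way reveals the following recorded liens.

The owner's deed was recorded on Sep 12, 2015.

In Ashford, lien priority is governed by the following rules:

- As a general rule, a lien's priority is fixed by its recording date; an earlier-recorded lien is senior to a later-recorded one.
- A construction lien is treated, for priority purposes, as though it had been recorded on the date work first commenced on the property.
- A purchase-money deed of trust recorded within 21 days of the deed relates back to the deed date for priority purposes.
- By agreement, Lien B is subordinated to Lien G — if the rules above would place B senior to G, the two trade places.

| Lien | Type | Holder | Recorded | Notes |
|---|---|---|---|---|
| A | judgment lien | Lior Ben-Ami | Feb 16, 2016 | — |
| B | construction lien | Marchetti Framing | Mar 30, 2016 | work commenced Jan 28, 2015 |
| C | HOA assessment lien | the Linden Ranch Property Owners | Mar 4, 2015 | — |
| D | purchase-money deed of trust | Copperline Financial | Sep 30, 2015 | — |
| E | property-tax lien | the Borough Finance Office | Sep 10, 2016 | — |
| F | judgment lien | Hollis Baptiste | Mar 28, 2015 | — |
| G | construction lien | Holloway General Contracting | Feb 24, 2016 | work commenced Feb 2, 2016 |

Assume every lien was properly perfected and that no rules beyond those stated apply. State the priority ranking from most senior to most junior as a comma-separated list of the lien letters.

Effective dates: B relates back to Jan 28, 2015 (work commenced); D relates back to the deed date Sep 12, 2015; G's effective date is Feb 2, 2016, when work began.
Ordering by effective date: B (Jan 28, 2015), C (Mar 4, 2015), F (Mar 28, 2015), D (Sep 12, 2015), G (Feb 2, 2016), A (Feb 16, 2016), E (Sep 10, 2016).
The subordination applies — B was senior to G — so B and G swap.

G, C, F, D, B, A, E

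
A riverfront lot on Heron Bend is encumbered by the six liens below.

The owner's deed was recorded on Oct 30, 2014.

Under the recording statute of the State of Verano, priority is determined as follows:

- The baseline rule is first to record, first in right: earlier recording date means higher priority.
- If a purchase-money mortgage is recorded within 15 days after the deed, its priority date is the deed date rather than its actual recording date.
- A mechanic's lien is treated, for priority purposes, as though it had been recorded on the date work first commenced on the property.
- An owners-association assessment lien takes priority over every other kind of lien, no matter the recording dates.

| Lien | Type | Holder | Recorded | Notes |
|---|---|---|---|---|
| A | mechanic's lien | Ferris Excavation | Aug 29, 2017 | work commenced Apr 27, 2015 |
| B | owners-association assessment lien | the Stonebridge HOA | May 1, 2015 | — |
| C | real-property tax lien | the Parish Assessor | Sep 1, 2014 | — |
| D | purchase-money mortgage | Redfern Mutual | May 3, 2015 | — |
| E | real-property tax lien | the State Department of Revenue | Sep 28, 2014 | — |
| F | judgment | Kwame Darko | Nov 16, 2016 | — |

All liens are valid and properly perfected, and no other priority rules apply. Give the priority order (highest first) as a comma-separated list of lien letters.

B, C, E, A, D, F

Effective dates: A is treated as recorded Apr 27, 2015, the work-commencement date; D was recorded 185 days after the deed — beyond 15 days — so no relation-back applies.
B, as an owners-association assessment lien, has superpriority and ranks first.
Remaining liens by effective date: C (Sep 1, 2014), E (Sep 28, 2014), A (Apr 27, 2015), D (May 3, 2015), F (Nov 16, 2016).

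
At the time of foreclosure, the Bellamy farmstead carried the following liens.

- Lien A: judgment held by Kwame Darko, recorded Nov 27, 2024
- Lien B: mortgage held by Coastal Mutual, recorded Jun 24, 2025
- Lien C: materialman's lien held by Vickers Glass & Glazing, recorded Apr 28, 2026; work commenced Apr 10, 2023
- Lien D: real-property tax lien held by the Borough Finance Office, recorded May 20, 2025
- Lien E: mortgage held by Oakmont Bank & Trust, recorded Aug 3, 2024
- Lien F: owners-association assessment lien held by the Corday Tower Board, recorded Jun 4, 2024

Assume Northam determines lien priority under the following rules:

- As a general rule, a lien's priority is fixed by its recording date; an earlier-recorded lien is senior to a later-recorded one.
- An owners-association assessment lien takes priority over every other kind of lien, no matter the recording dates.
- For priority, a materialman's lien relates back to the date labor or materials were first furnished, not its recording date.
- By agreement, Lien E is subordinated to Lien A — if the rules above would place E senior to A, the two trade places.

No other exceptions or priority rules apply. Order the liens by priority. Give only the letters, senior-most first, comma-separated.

F, C, A, E, D, B

Effective dates: C is treated as recorded Apr 10, 2023, the work-commencement date.
F is an owners-association assessment lien and takes priority over every other lien.
Among the remaining liens, by effective date: C (Apr 10, 2023), E (Aug 3, 2024), A (Nov 27, 2024), D (May 20, 2025), B (Jun 24, 2025).
The subordination applies — E was senior to A — so E and A swap.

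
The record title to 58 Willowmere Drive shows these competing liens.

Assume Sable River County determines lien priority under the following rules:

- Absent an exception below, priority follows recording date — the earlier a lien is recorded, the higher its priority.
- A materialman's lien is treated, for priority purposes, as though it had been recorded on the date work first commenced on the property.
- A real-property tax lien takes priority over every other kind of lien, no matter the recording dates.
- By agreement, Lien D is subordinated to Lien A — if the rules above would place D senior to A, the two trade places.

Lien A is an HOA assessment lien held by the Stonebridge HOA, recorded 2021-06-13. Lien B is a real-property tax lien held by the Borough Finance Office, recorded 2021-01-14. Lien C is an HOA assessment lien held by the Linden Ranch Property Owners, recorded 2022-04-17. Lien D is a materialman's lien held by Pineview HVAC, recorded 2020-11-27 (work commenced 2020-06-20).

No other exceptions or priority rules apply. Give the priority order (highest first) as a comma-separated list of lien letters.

B, A, D, C

Effective dates after the stated exceptions: D's effective date is 2020-06-20, when work began.
B is a real-property tax lien, so it outranks all other liens regardless of date.
The other liens, earliest effective date first: D (2020-06-20), A (2021-06-13), C (2022-04-17).
D would otherwise be senior to A, so under the subordination agreement D and A exchange positions.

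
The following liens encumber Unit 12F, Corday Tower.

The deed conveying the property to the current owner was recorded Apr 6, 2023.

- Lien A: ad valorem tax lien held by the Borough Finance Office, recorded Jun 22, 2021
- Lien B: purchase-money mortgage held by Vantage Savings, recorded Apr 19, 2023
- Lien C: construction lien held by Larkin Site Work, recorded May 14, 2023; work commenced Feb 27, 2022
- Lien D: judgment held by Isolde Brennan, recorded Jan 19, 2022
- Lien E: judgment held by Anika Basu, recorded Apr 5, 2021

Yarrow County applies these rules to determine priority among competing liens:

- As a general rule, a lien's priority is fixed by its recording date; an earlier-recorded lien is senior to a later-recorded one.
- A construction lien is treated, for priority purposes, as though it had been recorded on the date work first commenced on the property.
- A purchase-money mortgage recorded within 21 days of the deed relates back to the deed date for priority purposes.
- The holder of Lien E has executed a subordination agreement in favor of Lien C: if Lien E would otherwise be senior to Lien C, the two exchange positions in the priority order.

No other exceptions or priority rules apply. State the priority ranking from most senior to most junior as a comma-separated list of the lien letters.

Effective dates: B's effective date is the deed date, Apr 6, 2023; C's effective date is Feb 27, 2022, when work began.
By effective date, earliest first: E (Apr 5, 2021), A (Jun 22, 2021), D (Jan 19, 2022), C (Feb 27, 2022), B (Apr 6, 2023).
E is senior to C before the subordination, so the two trade places.

C, A, D, E, B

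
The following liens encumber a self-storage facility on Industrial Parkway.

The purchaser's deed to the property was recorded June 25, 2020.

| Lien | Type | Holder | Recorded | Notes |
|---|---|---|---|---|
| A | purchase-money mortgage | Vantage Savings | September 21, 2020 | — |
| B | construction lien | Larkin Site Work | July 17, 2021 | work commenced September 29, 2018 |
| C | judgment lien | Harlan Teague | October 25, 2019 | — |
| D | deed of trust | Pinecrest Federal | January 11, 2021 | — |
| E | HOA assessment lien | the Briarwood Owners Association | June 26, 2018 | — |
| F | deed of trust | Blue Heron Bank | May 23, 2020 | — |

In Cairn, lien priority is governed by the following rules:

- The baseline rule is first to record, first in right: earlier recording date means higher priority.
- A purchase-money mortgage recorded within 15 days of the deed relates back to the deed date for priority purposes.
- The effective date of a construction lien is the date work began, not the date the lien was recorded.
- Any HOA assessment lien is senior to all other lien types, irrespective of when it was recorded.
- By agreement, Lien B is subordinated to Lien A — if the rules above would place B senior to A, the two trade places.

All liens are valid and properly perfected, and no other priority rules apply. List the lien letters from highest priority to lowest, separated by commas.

Effective dates after the stated exceptions: A was recorded 88 days after the deed — beyond 15 days — so no relation-back applies; B is treated as recorded September 29, 2018, the work-commencement date.
As an HOA assessment lien, E is senior to every other lien.
Ordering the rest by effective date: B (September 29, 2018), C (October 25, 2019), F (May 23, 2020), A (September 21, 2020), D (January 11, 2021).
The subordination applies — B was senior to A — so B and A swap.

E, A, C, F, B, D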